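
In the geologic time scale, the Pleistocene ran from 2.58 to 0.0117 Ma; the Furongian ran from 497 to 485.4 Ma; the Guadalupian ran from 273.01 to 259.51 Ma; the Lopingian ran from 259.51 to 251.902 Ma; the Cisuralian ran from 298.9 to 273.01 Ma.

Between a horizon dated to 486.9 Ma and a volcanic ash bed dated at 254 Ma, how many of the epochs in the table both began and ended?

The older date is 486.9 Ma and the younger is 254 Ma.
Epochs with start < 486.9 and end > 254 Ma: Cisuralian (298.9–273.01), Guadalupian (273.01–259.51).
That is 2 complete epochs.

2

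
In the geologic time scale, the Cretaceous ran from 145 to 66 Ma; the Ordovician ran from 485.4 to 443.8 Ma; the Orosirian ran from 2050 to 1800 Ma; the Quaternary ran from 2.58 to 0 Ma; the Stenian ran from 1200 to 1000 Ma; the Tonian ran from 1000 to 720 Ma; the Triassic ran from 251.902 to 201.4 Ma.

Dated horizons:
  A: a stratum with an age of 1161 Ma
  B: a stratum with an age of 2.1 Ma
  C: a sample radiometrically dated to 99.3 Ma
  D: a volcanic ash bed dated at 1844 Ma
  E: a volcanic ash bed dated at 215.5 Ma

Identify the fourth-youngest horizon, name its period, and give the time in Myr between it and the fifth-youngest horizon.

Sorted youngest-first by Ma: B (2.1), C (99.3), E (215.5), A (1161), D (1844).
The fourth youngest is A at 1161 Ma, which lies in 1200–1000 Ma: the Stenian.
The fifth youngest is D at 1844 Ma; separation = |1161 − 1844| = 683 Myr.

A, in the Stenian; 683 million years to D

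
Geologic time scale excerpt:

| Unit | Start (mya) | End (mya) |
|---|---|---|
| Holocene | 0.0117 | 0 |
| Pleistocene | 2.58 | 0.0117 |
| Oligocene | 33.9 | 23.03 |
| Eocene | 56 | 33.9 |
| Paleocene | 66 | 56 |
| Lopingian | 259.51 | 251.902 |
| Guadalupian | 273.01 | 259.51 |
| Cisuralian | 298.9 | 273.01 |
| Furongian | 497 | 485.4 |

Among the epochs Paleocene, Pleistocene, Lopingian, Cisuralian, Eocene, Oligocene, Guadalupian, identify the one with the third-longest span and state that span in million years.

Guadalupian, 13.5 million years

Durations: Paleocene 10; Pleistocene 2.5683; Lopingian 7.608; Cisuralian 25.89; Eocene 22.1; Oligocene 10.87; Guadalupian 13.5 Myr.
Sorted longest-first: Cisuralian (25.89), Eocene (22.1), Guadalupian (13.5), Oligocene (10.87), Paleocene (10), Lopingian (7.608), Pleistocene (2.5683).
The third longest is Guadalupian at 13.5 Myr.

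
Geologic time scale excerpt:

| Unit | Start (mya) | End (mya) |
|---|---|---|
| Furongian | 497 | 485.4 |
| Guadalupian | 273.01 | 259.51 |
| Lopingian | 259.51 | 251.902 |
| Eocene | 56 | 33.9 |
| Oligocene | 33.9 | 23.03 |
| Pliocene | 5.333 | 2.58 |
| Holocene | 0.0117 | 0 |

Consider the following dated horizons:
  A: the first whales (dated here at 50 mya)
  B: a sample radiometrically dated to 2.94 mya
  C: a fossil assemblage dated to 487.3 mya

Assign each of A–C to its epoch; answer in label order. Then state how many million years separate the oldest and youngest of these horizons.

A — Eocene; B — Pliocene; C — Furongian; span 484.36 million years

A: 50 Ma lies in 56–33.9 Ma, so Eocene.
B: 2.94 Ma lies in 5.333–2.58 Ma, so Pliocene.
C: 487.3 Ma lies in 497–485.4 Ma, so Furongian.
Oldest = 487.3 Ma, youngest = 2.94 Ma → span 484.36 Myr.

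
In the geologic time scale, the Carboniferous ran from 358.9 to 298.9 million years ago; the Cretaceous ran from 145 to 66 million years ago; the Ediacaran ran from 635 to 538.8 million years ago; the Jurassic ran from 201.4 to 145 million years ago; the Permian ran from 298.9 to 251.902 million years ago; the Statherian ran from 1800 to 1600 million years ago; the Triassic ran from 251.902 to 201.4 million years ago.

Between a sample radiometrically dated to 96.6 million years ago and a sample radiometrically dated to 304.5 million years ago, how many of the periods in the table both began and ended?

3

The older date is 304.5 Ma and the younger is 96.6 Ma.
Periods with start < 304.5 and end > 96.6 Ma: Permian (298.9–251.902), Triassic (251.902–201.4), Jurassic (201.4–145).
That is 3 complete periods.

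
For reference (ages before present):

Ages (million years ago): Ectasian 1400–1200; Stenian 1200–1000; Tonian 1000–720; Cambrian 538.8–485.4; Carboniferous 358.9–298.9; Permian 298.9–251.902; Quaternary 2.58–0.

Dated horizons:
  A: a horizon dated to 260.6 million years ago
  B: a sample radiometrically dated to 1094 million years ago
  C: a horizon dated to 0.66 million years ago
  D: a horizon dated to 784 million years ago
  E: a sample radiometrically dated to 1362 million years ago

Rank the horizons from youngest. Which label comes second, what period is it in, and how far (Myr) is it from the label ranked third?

Sorted youngest-first by Ma: C (0.66), A (260.6), D (784), B (1094), E (1362).
The second youngest is A at 260.6 Ma, which lies in 298.9–251.902 Ma: the Permian.
The third youngest is D at 784 Ma; separation = |260.6 − 784| = 523.4 Myr.

A, in the Permian; 523.4 million years to D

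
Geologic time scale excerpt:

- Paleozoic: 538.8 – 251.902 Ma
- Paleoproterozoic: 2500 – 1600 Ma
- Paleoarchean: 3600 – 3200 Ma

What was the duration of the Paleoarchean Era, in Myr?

400 million years

3600 − 3200 = 400 million years.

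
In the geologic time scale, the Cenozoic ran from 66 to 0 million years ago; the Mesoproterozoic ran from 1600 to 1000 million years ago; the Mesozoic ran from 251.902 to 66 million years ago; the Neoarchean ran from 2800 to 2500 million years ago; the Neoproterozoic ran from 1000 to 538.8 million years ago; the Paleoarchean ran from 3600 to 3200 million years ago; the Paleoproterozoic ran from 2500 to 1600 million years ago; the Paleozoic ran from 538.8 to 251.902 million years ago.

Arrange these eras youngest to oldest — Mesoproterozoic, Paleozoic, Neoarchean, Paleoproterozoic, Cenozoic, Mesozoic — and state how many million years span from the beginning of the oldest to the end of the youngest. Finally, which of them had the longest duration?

From the excerpt: Mesoproterozoic 1600–1000; Paleozoic 538.8–251.902; Neoarchean 2800–2500; Paleoproterozoic 2500–1600; Cenozoic 66–0; Mesozoic 251.902–66 (Ma).
Larger Ma is earlier, so the oldest is Neoarchean and the youngest is Cenozoic; youngest to oldest: Cenozoic, Mesozoic, Paleozoic, Mesoproterozoic, Paleoproterozoic, Neoarchean.
Oldest start 2800 minus youngest end 0 gives 2800 Myr overall.
Individual lengths (start − end): Paleoproterozoic 900; Cenozoic 66; Paleozoic 286.898; Mesozoic 185.902; Neoarchean 300; Mesoproterozoic 600. The largest is Paleoproterozoic at 900 Myr.

Cenozoic, Mesozoic, Paleozoic, Mesoproterozoic, Paleoproterozoic, Neoarchean; total span 2800 Myr; longest is Paleoproterozoic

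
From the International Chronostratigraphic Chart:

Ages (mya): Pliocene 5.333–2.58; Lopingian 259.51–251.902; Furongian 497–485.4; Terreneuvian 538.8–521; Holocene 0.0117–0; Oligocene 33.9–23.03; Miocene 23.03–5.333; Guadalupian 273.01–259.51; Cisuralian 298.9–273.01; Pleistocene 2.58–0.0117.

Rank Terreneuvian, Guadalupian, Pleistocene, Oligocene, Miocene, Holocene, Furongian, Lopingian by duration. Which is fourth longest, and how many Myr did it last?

Furongian, 11.6 million years

Start − end for each: Terreneuvian 538.8 − 521 = 17.8; Guadalupian 273.01 − 259.51 = 13.5; Pleistocene 2.58 − 0.0117 = 2.5683; Oligocene 33.9 − 23.03 = 10.87; Miocene 23.03 − 5.333 = 17.697; Holocene 0.0117 − 0 = 0.0117; Furongian 497 − 485.4 = 11.6; Lopingian 259.51 − 251.902 = 7.608.
Ranking these from longest: Terreneuvian > Miocene > Guadalupian > Furongian > Oligocene > Lopingian > Pleistocene > Holocene.
Position 4 in that ranking is Furongian, which lasted 11.6 Myr.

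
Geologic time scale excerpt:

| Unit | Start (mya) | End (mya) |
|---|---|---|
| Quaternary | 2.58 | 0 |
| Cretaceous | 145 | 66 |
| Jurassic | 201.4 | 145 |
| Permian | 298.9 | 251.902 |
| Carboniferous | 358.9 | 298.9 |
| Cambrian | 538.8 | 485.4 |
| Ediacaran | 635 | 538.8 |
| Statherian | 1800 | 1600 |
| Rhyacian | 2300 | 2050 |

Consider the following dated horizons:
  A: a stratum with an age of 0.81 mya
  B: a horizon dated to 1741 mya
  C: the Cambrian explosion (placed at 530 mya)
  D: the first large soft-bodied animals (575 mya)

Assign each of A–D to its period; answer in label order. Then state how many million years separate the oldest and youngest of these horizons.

A: 0.81 Ma lies in 2.58–0 Ma, so Quaternary.
B: 1741 Ma lies in 1800–1600 Ma, so Statherian.
C: 530 Ma lies in 538.8–485.4 Ma, so Cambrian.
D: 575 Ma lies in 635–538.8 Ma, so Ediacaran.
Oldest = 1741 Ma, youngest = 0.81 Ma → span 1740.19 Myr.

A — Quaternary; B — Statherian; C — Cambrian; D — Ediacaran; span 1740.19 million years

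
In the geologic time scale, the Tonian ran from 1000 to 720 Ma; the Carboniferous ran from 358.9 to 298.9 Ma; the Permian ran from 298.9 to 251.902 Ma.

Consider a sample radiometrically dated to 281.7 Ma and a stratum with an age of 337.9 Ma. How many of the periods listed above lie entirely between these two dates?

The older date is 337.9 Ma and the younger is 281.7 Ma.
No period both begins after 337.9 Ma and ends before 281.7 Ma, so the count is 0.

0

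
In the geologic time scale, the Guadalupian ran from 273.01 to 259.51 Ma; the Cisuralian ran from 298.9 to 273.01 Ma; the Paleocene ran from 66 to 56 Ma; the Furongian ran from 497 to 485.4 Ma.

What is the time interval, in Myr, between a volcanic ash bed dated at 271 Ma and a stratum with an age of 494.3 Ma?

223.3 million years

494.3 − 271 = 223.3 million years.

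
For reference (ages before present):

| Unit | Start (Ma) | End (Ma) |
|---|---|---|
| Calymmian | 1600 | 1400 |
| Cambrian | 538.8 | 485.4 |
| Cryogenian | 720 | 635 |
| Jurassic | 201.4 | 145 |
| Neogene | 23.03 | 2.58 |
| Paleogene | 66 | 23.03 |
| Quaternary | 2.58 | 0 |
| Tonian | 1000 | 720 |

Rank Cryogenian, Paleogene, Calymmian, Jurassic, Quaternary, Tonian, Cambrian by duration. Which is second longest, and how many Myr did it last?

Start − end for each: Cryogenian 720 − 635 = 85; Paleogene 66 − 23.03 = 42.97; Calymmian 1600 − 1400 = 200; Jurassic 201.4 − 145 = 56.4; Quaternary 2.58 − 0 = 2.58; Tonian 1000 − 720 = 280; Cambrian 538.8 − 485.4 = 53.4.
Ranking these from longest: Tonian > Calymmian > Cryogenian > Jurassic > Cambrian > Paleogene > Quaternary.
Position 2 in that ranking is Calymmian, which lasted 200 Myr.

Calymmian, 200 million years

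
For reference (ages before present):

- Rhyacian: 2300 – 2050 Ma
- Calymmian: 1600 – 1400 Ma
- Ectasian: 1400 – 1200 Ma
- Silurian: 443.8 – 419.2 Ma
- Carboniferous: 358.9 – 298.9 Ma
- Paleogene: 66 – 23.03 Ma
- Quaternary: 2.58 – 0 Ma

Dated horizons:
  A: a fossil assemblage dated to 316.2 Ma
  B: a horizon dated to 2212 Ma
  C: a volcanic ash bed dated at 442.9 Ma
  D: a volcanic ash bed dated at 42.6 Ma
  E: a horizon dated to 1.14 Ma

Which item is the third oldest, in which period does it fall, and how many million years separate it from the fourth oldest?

Larger Ma means older, so oldest first: B 2212 > C 442.9 > A 316.2 > D 42.6 > E 1.14.
Counting 3 along gives A (316.2 Ma); the excerpt puts that inside the Carboniferous, 358.9–298.9 Ma.
Next in line is D (42.6 Ma), and 316.2 − 42.6 = 273.6 Myr.

A, in the Carboniferous; 273.6 million years to D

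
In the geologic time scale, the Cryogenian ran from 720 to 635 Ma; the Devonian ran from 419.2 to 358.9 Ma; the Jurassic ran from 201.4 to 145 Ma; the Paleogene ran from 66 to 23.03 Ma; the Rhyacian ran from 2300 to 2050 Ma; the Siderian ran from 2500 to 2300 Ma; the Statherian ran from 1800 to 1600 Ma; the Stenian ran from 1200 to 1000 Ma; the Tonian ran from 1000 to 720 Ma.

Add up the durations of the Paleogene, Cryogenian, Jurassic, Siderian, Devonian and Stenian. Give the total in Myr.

644.67 million years

Duration is start − end for each: (66 − 23.03) + (720 − 635) + (201.4 − 145) + (2500 − 2300) + (419.2 − 358.9) + (1200 − 1000).
That is 42.97 + 85 + 56.4 + 200 + 60.3 + 200, which totals 644.67 million years.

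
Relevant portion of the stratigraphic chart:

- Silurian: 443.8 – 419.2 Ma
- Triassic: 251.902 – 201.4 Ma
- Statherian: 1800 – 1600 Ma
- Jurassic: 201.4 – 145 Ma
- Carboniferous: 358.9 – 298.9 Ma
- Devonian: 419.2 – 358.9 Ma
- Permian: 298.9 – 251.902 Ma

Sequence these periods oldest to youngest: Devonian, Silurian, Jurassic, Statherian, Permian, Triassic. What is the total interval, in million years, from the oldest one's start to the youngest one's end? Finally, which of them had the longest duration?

Statherian, Silurian, Devonian, Permian, Triassic, Jurassic; total span 1655 Myr; longest is Statherian

Start ages (Ma): Statherian 1800, Silurian 443.8, Devonian 419.2, Permian 298.9, Triassic 251.902, Jurassic 201.4.
Ordered oldest to youngest: Statherian, Silurian, Devonian, Permian, Triassic, Jurassic.
Span = 1800 − 145 = 1655 Myr.
Durations: Statherian 200, Triassic 50.502, Permian 46.998, Silurian 24.6, Devonian 60.3, Jurassic 56.4 → longest is Statherian (200 Myr).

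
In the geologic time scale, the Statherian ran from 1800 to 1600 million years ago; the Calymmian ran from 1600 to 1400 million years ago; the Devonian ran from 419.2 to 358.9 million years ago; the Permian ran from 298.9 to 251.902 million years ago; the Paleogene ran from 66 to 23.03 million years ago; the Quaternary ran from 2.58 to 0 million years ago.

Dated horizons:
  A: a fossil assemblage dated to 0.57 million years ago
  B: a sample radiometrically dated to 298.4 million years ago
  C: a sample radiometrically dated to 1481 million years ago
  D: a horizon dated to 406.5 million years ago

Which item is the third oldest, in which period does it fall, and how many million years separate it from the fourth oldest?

Larger Ma means older, so oldest first: C 1481 > D 406.5 > B 298.4 > A 0.57.
Counting 3 along gives B (298.4 Ma); the excerpt puts that inside the Permian, 298.9–251.902 Ma.
Next in line is A (0.57 Ma), and 298.4 − 0.57 = 297.83 Myr.

B, in the Permian; 297.83 million years to A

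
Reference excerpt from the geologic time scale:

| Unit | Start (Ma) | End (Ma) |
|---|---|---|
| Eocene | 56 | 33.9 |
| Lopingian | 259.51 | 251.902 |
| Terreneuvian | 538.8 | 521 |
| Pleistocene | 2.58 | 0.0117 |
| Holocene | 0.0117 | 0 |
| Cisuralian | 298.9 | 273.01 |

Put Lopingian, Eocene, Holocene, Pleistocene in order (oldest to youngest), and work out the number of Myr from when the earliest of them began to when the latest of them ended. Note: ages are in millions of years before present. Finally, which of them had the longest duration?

Start ages (Ma): Lopingian 259.51, Eocene 56, Pleistocene 2.58, Holocene 0.0117.
Ordered oldest to youngest: Lopingian, Eocene, Pleistocene, Holocene.
Span = 259.51 − 0 = 259.51 Myr.
Durations: Holocene 0.0117, Lopingian 7.608, Eocene 22.1, Pleistocene 2.5683 → longest is Eocene (22.1 Myr).

Lopingian → Eocene → Pleistocene → Holocene; total span 259.51 Myr; longest is Eocene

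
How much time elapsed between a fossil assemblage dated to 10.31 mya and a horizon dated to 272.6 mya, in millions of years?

262.29 million years

272.6 − 10.31 = 262.29 million years.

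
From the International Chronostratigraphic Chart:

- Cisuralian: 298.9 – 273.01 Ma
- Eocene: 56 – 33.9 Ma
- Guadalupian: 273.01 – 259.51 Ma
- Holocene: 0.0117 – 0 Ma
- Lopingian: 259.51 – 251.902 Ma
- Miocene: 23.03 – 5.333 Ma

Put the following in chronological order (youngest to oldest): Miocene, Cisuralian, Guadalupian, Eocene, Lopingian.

The oldest of these is Cisuralian (starts 298.9 Ma) and the youngest is Miocene (ends 5.333 Ma).
In between, by decreasing start age: Guadalupian (273.01), Lopingian (259.51), Eocene (56).
Listing youngest first means reversing that sequence.

Miocene, Eocene, Lopingian, Guadalupian, Cisuralian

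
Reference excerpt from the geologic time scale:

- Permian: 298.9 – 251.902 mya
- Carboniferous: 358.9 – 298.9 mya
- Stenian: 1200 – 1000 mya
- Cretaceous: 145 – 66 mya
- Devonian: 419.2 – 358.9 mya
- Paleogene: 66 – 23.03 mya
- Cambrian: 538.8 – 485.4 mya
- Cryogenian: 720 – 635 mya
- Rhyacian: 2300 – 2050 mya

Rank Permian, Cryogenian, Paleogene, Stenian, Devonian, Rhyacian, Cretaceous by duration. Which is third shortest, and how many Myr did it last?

Devonian, 60.3 million years

Start − end for each: Permian 298.9 − 251.902 = 46.998; Cryogenian 720 − 635 = 85; Paleogene 66 − 23.03 = 42.97; Stenian 1200 − 1000 = 200; Devonian 419.2 − 358.9 = 60.3; Rhyacian 2300 − 2050 = 250; Cretaceous 145 − 66 = 79.
Ranking these from shortest: Paleogene < Permian < Devonian < Cretaceous < Cryogenian < Stenian < Rhyacian.
Position 3 in that ranking is Devonian, which lasted 60.3 Myr.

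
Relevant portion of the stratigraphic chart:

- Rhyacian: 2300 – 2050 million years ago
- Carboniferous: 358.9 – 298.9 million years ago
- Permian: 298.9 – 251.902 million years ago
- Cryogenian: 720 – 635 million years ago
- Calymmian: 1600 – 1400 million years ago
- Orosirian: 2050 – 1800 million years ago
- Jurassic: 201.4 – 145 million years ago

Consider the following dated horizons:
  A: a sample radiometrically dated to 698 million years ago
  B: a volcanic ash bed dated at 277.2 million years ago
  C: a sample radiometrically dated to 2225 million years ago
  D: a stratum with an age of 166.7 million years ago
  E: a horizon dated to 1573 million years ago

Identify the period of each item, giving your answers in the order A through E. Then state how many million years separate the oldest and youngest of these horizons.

A — Cryogenian; B — Permian; C — Rhyacian; D — Jurassic; E — Calymmian; span 2058.3 million years

Match each age against the start–end ranges in the excerpt: A = 698 Ma → Cryogenian (720–635); B = 277.2 Ma → Permian (298.9–251.902); C = 2225 Ma → Rhyacian (2300–2050); D = 166.7 Ma → Jurassic (201.4–145); E = 1573 Ma → Calymmian (1600–1400).
The largest age is 2225 Ma and the smallest is 166.7 Ma; their difference is 2058.3 Myr.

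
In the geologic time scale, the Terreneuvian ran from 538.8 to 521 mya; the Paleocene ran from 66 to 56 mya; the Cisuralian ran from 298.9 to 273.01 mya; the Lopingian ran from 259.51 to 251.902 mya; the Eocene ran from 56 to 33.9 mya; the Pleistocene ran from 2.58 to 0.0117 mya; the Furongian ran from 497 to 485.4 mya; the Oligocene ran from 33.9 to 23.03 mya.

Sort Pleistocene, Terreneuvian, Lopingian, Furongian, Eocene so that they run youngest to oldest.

Pleistocene → Eocene → Lopingian → Furongian → Terreneuvian

The oldest of these is Terreneuvian (starts 538.8 Ma) and the youngest is Pleistocene (ends 0.0117 Ma).
In between, by decreasing start age: Furongian (497), Lopingian (259.51), Eocene (56).
Listing youngest first means reversing that sequence.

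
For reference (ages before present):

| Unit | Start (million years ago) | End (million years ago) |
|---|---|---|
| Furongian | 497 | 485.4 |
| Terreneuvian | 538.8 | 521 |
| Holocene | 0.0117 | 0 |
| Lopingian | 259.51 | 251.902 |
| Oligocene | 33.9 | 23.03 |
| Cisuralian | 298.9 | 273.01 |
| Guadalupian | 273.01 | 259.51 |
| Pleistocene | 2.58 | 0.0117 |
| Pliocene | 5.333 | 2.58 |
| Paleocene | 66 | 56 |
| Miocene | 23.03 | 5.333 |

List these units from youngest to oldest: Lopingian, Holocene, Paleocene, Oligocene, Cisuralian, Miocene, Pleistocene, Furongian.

Holocene → Pleistocene → Miocene → Oligocene → Paleocene → Lopingian → Cisuralian → Furongian

Read off each span (Ma): Lopingian 259.51–251.902; Holocene 0.0117–0; Paleocene 66–56; Oligocene 33.9–23.03; Cisuralian 298.9–273.01; Miocene 23.03–5.333; Pleistocene 2.58–0.0117; Furongian 497–485.4.
Larger Ma is older, so oldest→youngest is Furongian, Cisuralian, Lopingian, Paleocene, Oligocene, Miocene, Pleistocene, Holocene; reverse it for youngest→oldest.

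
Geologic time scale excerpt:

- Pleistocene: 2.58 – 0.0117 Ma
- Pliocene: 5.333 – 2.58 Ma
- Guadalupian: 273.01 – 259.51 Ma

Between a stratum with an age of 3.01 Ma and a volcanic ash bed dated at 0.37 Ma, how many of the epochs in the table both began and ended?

0

The older date is 3.01 Ma and the younger is 0.37 Ma.
No epoch both begins after 3.01 Ma and ends before 0.37 Ma, so the count is 0.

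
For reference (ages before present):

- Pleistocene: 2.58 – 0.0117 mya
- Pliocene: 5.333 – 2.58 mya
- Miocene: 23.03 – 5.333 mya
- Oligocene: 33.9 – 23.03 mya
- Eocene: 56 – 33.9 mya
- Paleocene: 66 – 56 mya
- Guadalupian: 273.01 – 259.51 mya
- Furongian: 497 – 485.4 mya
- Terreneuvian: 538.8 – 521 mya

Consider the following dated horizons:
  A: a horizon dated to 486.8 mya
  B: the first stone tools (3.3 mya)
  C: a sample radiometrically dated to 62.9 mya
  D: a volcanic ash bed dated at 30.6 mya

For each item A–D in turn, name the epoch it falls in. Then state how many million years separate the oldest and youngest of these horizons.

A — Furongian; B — Pliocene; C — Paleocene; D — Oligocene; span 483.5 million years

Match each age against the start–end ranges in the excerpt: A = 486.8 Ma → Furongian (497–485.4); B = 3.3 Ma → Pliocene (5.333–2.58); C = 62.9 Ma → Paleocene (66–56); D = 30.6 Ma → Oligocene (33.9–23.03).
The largest age is 486.8 Ma and the smallest is 3.3 Ma; their difference is 483.5 Myr.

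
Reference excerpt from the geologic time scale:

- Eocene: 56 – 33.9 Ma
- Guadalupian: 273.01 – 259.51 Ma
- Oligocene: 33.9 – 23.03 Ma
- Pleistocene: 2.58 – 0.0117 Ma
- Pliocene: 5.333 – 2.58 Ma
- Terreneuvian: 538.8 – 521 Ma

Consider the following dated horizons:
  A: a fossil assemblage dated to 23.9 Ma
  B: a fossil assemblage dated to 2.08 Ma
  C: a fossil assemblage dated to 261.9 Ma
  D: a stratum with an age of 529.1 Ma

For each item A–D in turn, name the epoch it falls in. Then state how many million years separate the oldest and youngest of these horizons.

Match each age against the start–end ranges in the excerpt: A = 23.9 Ma → Oligocene (33.9–23.03); B = 2.08 Ma → Pleistocene (2.58–0.0117); C = 261.9 Ma → Guadalupian (273.01–259.51); D = 529.1 Ma → Terreneuvian (538.8–521).
The largest age is 529.1 Ma and the smallest is 2.08 Ma; their difference is 527.02 Myr.

A — Oligocene; B — Pleistocene; C — Guadalupian; D — Terreneuvian; span 527.02 million years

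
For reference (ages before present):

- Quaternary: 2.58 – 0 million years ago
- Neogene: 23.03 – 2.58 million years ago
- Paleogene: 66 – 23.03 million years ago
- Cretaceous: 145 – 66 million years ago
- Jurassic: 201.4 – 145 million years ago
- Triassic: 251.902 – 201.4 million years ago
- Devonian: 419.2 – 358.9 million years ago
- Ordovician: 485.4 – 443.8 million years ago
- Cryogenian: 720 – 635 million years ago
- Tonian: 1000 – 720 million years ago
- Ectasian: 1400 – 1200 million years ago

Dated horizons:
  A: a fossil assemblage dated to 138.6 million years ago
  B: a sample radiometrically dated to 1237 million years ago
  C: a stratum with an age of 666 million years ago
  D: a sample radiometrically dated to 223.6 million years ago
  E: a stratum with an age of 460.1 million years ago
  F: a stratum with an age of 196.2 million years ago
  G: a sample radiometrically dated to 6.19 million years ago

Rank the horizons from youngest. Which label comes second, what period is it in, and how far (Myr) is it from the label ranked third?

Smaller Ma means younger, so youngest first: G 6.19 < A 138.6 < F 196.2 < D 223.6 < E 460.1 < C 666 < B 1237.
Counting 2 along gives A (138.6 Ma); the excerpt puts that inside the Cretaceous, 145–66 Ma.
Next in line is F (196.2 Ma), and 196.2 − 138.6 = 57.6 Myr.

A, in the Cretaceous; 57.6 million years to F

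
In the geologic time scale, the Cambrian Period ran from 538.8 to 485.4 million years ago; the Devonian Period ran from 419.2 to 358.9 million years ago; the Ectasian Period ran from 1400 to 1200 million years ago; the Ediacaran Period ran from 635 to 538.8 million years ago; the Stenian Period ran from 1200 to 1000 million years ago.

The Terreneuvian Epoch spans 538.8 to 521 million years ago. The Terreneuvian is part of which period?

Cambrian

The Terreneuvian (538.8–521 Ma) lies entirely within 538.8–485.4 Ma, the Cambrian Period.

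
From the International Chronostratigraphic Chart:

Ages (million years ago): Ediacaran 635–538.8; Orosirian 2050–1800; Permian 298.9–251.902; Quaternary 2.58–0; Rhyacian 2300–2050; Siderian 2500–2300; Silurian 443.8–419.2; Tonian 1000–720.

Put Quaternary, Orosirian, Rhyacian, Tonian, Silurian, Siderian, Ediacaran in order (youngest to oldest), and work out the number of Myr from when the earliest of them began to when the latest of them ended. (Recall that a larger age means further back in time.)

From the excerpt: Quaternary 2.58–0; Orosirian 2050–1800; Rhyacian 2300–2050; Tonian 1000–720; Silurian 443.8–419.2; Siderian 2500–2300; Ediacaran 635–538.8 (Ma).
Larger Ma is earlier, so the oldest is Siderian and the youngest is Quaternary; youngest to oldest: Quaternary, Silurian, Ediacaran, Tonian, Orosirian, Rhyacian, Siderian.
Oldest start 2500 minus youngest end 0 gives 2500 Myr overall.

Quaternary, Silurian, Ediacaran, Tonian, Orosirian, Rhyacian, Siderian; total span 2500 Myr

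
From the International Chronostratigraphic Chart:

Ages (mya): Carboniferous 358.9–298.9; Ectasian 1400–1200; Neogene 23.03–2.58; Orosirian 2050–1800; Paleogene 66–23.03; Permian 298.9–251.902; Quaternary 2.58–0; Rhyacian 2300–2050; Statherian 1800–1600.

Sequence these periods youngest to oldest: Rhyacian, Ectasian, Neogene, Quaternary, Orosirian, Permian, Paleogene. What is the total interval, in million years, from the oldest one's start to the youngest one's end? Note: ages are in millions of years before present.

Quaternary, Neogene, Paleogene, Permian, Ectasian, Orosirian, Rhyacian; total span 2300 Myr

From the excerpt: Rhyacian 2300–2050; Ectasian 1400–1200; Neogene 23.03–2.58; Quaternary 2.58–0; Orosirian 2050–1800; Permian 298.9–251.902; Paleogene 66–23.03 (Ma).
Larger Ma is earlier, so the oldest is Rhyacian and the youngest is Quaternary; youngest to oldest: Quaternary, Neogene, Paleogene, Permian, Ectasian, Orosirian, Rhyacian.
Oldest start 2300 minus youngest end 0 gives 2300 Myr overall.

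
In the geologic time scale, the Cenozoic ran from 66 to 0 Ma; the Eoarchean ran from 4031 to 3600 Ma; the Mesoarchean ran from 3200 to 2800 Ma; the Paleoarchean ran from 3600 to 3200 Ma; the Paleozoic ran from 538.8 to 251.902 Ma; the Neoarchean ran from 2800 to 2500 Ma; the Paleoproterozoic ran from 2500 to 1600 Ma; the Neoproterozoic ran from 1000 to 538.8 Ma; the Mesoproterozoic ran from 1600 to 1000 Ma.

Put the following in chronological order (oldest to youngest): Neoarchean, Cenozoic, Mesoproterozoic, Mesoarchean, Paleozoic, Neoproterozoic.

Read off each span (Ma): Neoarchean 2800–2500; Cenozoic 66–0; Mesoproterozoic 1600–1000; Mesoarchean 3200–2800; Paleozoic 538.8–251.902; Neoproterozoic 1000–538.8.
Larger Ma is older, so oldest→youngest is Mesoarchean, Neoarchean, Mesoproterozoic, Neoproterozoic, Paleozoic, Cenozoic.

Mesoarchean, Neoarchean, Mesoproterozoic, Neoproterozoic, Paleozoic, Cenozoic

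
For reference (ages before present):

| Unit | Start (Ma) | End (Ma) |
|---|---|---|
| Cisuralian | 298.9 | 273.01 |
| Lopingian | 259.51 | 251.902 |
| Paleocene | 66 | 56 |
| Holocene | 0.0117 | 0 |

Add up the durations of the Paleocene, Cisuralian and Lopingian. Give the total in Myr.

43.498 million years

Each duration: Paleocene = 10; Cisuralian = 25.89; Lopingian = 7.608.
Sum: 10 + 25.89 + 7.608 = 43.498 Myr.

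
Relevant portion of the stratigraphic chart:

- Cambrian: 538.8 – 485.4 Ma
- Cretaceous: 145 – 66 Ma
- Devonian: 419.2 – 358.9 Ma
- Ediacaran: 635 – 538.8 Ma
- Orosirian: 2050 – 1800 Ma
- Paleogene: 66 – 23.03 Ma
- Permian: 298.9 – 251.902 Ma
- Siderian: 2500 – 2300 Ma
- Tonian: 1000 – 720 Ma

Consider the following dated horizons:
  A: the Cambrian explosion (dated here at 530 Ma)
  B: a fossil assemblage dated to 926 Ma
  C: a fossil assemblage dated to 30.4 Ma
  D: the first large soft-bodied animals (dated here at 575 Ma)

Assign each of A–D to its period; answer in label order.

A — Cambrian; B — Tonian; C — Paleogene; D — Ediacaran

Match each age against the start–end ranges in the excerpt: A = 530 Ma → Cambrian (538.8–485.4); B = 926 Ma → Tonian (1000–720); C = 30.4 Ma → Paleogene (66–23.03); D = 575 Ma → Ediacaran (635–538.8).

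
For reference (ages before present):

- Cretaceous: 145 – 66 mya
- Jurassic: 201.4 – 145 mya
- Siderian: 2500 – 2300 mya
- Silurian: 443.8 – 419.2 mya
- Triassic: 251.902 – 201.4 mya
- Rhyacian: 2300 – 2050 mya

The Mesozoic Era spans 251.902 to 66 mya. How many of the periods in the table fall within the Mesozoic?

Periods inside 251.902–66 Ma: Triassic, Jurassic, Cretaceous — 3 in total.

3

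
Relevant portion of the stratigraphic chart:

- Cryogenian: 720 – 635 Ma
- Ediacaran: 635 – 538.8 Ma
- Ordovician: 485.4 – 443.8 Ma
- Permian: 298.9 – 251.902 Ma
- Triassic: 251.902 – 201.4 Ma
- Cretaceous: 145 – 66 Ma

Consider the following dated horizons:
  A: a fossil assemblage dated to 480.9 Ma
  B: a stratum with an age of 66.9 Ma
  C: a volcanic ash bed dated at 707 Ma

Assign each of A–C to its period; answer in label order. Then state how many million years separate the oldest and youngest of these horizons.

A — Ordovician; B — Cretaceous; C — Cryogenian; span 640.1 million years

A: 480.9 Ma lies in 485.4–443.8 Ma, so Ordovician.
B: 66.9 Ma lies in 145–66 Ma, so Cretaceous.
C: 707 Ma lies in 720–635 Ma, so Cryogenian.
Oldest = 707 Ma, youngest = 66.9 Ma → span 640.1 Myr.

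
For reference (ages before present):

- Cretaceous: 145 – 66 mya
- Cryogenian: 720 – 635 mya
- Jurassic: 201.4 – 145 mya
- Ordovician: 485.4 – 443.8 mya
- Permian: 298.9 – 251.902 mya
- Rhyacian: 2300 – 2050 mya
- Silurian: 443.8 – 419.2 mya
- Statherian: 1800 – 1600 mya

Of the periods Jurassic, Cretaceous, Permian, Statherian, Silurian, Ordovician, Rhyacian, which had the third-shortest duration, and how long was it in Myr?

Permian, 46.998 million years

Start − end for each: Jurassic 201.4 − 145 = 56.4; Cretaceous 145 − 66 = 79; Permian 298.9 − 251.902 = 46.998; Statherian 1800 − 1600 = 200; Silurian 443.8 − 419.2 = 24.6; Ordovician 485.4 − 443.8 = 41.6; Rhyacian 2300 − 2050 = 250.
Ranking these from shortest: Silurian < Ordovician < Permian < Jurassic < Cretaceous < Statherian < Rhyacian.
Position 3 in that ranking is Permian, which lasted 46.998 Myr.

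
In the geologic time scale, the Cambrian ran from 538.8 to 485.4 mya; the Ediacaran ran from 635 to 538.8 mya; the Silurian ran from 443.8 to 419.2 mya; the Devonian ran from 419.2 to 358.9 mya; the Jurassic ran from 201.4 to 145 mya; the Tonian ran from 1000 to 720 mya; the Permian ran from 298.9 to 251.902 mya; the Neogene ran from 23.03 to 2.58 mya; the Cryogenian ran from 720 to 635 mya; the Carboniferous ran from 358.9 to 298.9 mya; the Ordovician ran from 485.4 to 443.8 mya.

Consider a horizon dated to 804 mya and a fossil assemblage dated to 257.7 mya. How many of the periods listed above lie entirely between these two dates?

The older date is 804 Ma and the younger is 257.7 Ma.
Periods with start < 804 and end > 257.7 Ma: Cryogenian (720–635), Ediacaran (635–538.8), Cambrian (538.8–485.4), Ordovician (485.4–443.8), Silurian (443.8–419.2), Devonian (419.2–358.9), Carboniferous (358.9–298.9).
That is 7 complete periods.

7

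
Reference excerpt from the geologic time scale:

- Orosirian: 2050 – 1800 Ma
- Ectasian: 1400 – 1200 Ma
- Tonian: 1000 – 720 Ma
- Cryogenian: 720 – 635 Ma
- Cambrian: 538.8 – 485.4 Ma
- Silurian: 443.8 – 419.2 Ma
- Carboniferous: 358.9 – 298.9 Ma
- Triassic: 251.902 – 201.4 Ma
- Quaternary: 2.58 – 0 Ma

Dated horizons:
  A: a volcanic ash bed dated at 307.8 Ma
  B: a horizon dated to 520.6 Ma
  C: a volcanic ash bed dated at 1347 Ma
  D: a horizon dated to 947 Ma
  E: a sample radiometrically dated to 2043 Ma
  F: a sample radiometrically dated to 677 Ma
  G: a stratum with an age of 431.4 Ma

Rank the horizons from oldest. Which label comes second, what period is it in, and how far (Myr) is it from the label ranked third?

Larger Ma means older, so oldest first: E 2043 > C 1347 > D 947 > F 677 > B 520.6 > G 431.4 > A 307.8.
Counting 2 along gives C (1347 Ma); the excerpt puts that inside the Ectasian, 1400–1200 Ma.
Next in line is D (947 Ma), and 1347 − 947 = 400 Myr.

C, in the Ectasian; 400 million years to D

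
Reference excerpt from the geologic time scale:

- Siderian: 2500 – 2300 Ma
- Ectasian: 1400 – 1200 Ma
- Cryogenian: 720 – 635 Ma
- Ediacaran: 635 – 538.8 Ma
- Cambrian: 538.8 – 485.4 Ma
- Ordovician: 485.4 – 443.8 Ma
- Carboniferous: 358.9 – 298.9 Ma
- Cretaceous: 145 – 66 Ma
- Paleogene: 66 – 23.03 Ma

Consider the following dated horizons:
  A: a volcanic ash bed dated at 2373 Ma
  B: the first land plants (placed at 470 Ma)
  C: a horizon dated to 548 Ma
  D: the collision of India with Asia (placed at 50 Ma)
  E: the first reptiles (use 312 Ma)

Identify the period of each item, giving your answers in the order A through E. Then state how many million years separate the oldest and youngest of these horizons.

A: 2373 Ma lies in 2500–2300 Ma, so Siderian.
B: 470 Ma lies in 485.4–443.8 Ma, so Ordovician.
C: 548 Ma lies in 635–538.8 Ma, so Ediacaran.
D: 50 Ma lies in 66–23.03 Ma, so Paleogene.
E: 312 Ma lies in 358.9–298.9 Ma, so Carboniferous.
Oldest = 2373 Ma, youngest = 50 Ma → span 2323 Myr.

A — Siderian; B — Ordovician; C — Ediacaran; D — Paleogene; E — Carboniferous; span 2323 million years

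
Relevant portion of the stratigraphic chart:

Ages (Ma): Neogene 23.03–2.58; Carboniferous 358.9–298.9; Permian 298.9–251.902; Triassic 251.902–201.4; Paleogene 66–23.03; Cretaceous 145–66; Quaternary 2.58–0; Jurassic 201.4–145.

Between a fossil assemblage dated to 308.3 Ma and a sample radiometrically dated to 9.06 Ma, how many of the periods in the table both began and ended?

5

308.3 Ma sits inside the Carboniferous (358.9–298.9) and 9.06 Ma inside the Neogene (23.03–2.58); neither of those is wholly between the two dates.
The listed periods lying completely between them are Permian, Triassic, Jurassic, Cretaceous, Paleogene — 5 in all.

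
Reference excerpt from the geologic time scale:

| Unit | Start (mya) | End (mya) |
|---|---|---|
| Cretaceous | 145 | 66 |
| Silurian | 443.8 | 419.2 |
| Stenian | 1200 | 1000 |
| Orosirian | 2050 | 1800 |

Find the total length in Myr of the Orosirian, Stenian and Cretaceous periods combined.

529 million years

Duration is start − end for each: (2050 − 1800) + (1200 − 1000) + (145 − 66).
That is 250 + 200 + 79, which totals 529 million years.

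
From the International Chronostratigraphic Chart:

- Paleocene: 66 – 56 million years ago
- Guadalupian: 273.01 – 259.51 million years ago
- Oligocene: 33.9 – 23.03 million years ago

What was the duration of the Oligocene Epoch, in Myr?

10.87 million years

33.9 − 23.03 = 10.87 million years.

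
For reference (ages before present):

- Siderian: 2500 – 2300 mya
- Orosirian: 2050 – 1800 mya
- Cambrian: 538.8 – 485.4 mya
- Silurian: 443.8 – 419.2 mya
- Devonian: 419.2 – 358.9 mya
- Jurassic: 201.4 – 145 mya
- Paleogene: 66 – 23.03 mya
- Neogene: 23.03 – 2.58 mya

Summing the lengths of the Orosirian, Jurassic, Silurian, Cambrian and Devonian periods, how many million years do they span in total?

Each duration: Orosirian = 250; Jurassic = 56.4; Silurian = 24.6; Cambrian = 53.4; Devonian = 60.3.
Sum: 250 + 56.4 + 24.6 + 53.4 + 60.3 = 444.7 Myr.

444.7 million years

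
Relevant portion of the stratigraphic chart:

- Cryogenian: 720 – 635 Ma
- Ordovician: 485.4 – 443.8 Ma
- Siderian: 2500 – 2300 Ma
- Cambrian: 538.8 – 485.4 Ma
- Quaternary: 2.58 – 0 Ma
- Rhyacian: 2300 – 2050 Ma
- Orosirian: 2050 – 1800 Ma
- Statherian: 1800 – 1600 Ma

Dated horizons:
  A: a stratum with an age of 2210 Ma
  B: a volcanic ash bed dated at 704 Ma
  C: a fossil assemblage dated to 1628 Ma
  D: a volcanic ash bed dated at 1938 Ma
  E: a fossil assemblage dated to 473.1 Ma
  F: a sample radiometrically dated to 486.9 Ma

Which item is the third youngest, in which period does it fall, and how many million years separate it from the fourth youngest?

B, in the Cryogenian; 924 million years to C

Sorted youngest-first by Ma: E (473.1), F (486.9), B (704), C (1628), D (1938), A (2210).
The third youngest is B at 704 Ma, which lies in 720–635 Ma: the Cryogenian.
The fourth youngest is C at 1628 Ma; separation = |704 − 1628| = 924 Myr.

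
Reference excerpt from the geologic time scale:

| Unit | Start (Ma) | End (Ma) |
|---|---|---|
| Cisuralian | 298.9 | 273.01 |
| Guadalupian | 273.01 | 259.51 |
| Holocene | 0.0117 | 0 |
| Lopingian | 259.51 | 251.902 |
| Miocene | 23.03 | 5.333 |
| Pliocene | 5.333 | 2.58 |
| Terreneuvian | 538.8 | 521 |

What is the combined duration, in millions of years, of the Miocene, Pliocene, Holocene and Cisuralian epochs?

Each duration: Miocene = 17.697; Pliocene = 2.753; Holocene = 0.0117; Cisuralian = 25.89.
Sum: 17.697 + 2.753 + 0.0117 + 25.89 = 46.3517 Myr.

46.3517 million years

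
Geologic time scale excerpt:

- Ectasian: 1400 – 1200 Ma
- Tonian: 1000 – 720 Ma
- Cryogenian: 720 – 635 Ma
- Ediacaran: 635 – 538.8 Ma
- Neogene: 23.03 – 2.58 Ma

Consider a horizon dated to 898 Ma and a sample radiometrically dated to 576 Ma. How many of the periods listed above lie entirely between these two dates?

1

898 Ma sits inside the Tonian (1000–720) and 576 Ma inside the Ediacaran (635–538.8); neither of those is wholly between the two dates.
The listed periods lying completely between them are Cryogenian — 1 in all.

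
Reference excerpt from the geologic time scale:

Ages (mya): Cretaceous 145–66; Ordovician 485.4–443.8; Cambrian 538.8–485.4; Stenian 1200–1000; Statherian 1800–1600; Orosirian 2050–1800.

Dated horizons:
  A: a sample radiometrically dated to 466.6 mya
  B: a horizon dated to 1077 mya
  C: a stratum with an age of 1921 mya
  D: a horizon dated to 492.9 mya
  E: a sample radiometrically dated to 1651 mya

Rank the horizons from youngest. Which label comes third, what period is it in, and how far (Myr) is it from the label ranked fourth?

B, in the Stenian; 574 million years to E

Sorted youngest-first by Ma: A (466.6), D (492.9), B (1077), E (1651), C (1921).
The third youngest is B at 1077 Ma, which lies in 1200–1000 Ma: the Stenian.
The fourth youngest is E at 1651 Ma; separation = |1077 − 1651| = 574 Myr.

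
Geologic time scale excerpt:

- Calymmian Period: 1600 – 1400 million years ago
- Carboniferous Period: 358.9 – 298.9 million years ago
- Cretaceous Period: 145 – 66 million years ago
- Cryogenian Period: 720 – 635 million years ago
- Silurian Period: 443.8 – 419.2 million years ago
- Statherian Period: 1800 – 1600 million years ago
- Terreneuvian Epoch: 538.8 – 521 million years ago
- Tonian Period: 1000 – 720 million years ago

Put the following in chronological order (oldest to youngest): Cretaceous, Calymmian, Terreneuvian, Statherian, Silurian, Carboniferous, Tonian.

Statherian, Calymmian, Tonian, Terreneuvian, Silurian, Carboniferous, Cretaceous

Read off each span (Ma): Cretaceous 145–66; Calymmian 1600–1400; Terreneuvian 538.8–521; Statherian 1800–1600; Silurian 443.8–419.2; Carboniferous 358.9–298.9; Tonian 1000–720.
Larger Ma is older, so oldest→youngest is Statherian, Calymmian, Tonian, Terreneuvian, Silurian, Carboniferous, Cretaceous.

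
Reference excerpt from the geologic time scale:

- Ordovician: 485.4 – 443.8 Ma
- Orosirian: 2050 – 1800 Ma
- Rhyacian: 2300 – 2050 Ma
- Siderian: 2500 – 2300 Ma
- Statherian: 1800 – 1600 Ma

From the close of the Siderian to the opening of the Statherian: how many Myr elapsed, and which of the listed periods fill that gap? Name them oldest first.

500 million years; Rhyacian, Orosirian

The Siderian closes at 2300 Ma and the Statherian opens at 1800 Ma, so the interval is 2300 − 1800 = 500 Myr.
A period fits inside if it starts at or after 2300 Ma and ends at or before 1800 Ma; oldest first that gives Rhyacian, Orosirian.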